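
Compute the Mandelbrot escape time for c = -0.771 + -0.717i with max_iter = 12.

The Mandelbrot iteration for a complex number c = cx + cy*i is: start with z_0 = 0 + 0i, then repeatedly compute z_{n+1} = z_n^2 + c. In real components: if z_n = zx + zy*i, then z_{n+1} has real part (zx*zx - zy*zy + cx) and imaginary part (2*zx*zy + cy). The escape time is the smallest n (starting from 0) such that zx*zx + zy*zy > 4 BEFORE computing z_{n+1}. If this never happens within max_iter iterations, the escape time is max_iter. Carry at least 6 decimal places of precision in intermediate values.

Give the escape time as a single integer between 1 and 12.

z_0 = 0 + 0i, c = -0.7710 + -0.7170i
Iter 1: z = -0.7710 + -0.7170i, |z|^2 = 1.1085
Iter 2: z = -0.6906 + 0.3886i, |z|^2 = 0.6280
Iter 3: z = -0.4450 + -1.2538i, |z|^2 = 1.7700
Iter 4: z = -2.1449 + 0.3989i, |z|^2 = 4.7599
Escaped at iteration 4

Answer: 4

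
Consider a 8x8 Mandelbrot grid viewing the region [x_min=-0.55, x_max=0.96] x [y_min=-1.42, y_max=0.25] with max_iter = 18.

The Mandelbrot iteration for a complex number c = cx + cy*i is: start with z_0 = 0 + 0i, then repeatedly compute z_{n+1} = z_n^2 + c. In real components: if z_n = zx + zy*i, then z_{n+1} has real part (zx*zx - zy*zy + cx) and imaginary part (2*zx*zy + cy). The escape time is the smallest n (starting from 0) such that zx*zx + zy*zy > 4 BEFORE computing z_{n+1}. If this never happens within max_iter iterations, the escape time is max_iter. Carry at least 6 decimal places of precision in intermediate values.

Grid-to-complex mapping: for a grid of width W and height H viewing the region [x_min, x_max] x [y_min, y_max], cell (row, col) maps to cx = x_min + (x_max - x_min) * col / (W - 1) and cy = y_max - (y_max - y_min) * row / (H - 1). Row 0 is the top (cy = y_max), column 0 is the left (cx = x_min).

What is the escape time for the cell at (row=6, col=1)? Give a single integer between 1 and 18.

Answer: 3

Derivation:
z_0 = 0 + 0i, c = -0.3343 + -1.1814i
Iter 1: z = -0.3343 + -1.1814i, |z|^2 = 1.5075
Iter 2: z = -1.6183 + -0.3916i, |z|^2 = 2.7723
Iter 3: z = 2.1313 + 0.0859i, |z|^2 = 4.5499
Escaped at iteration 3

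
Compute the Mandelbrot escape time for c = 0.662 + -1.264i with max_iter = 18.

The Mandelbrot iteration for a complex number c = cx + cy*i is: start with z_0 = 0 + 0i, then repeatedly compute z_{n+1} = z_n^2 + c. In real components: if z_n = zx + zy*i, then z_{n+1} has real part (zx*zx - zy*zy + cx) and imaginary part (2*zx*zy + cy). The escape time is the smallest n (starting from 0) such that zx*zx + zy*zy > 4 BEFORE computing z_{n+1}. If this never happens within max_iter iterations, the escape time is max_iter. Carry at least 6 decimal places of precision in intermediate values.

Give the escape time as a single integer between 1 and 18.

Answer: 2

Derivation:
z_0 = 0 + 0i, c = 0.6620 + -1.2640i
Iter 1: z = 0.6620 + -1.2640i, |z|^2 = 2.0359
Iter 2: z = -0.4975 + -2.9375i, |z|^2 = 8.8766
Escaped at iteration 2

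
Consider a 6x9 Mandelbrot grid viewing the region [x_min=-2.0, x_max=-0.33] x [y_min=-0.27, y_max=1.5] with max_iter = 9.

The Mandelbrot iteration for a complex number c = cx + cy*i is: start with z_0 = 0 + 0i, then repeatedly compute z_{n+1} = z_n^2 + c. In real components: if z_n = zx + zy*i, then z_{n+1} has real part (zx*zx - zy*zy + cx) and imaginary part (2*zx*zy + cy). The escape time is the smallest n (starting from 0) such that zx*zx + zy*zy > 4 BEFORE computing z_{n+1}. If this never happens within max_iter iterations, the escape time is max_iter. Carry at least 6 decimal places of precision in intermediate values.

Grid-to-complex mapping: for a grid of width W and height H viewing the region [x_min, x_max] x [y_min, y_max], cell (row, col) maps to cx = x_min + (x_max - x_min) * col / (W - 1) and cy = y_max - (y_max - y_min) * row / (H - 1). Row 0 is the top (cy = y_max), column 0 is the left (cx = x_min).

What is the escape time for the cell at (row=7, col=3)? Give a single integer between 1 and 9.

z_0 = 0 + 0i, c = -0.9980 + -0.0488i
Iter 1: z = -0.9980 + -0.0488i, |z|^2 = 0.9984
Iter 2: z = -0.0044 + 0.0486i, |z|^2 = 0.0024
Iter 3: z = -1.0003 + -0.0492i, |z|^2 = 1.0031
Iter 4: z = 0.0003 + 0.0496i, |z|^2 = 0.0025
Iter 5: z = -1.0005 + -0.0487i, |z|^2 = 1.0033
Iter 6: z = 0.0006 + 0.0487i, |z|^2 = 0.0024
Iter 7: z = -1.0004 + -0.0487i, |z|^2 = 1.0031
Iter 8: z = 0.0004 + 0.0487i, |z|^2 = 0.0024

Answer: 9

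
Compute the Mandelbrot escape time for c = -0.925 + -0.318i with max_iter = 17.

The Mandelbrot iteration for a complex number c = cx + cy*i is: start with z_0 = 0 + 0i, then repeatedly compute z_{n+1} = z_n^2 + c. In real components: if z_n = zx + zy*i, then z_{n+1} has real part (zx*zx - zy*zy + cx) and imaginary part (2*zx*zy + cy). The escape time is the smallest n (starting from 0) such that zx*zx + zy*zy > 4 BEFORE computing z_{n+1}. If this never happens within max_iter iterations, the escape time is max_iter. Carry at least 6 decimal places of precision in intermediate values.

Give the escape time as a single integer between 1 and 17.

z_0 = 0 + 0i, c = -0.9250 + -0.3180i
Iter 1: z = -0.9250 + -0.3180i, |z|^2 = 0.9567
Iter 2: z = -0.1705 + 0.2703i, |z|^2 = 0.1021
Iter 3: z = -0.9690 + -0.4102i, |z|^2 = 1.1072
Iter 4: z = -0.1543 + 0.4769i, |z|^2 = 0.2512
Iter 5: z = -1.1286 + -0.4652i, |z|^2 = 1.4902
Iter 6: z = 0.1324 + 0.7320i, |z|^2 = 0.5534
Iter 7: z = -1.4433 + -0.1241i, |z|^2 = 2.0985
Iter 8: z = 1.1427 + 0.0403i, |z|^2 = 1.3074
Iter 9: z = 0.3792 + -0.2259i, |z|^2 = 0.1948
Iter 10: z = -0.8323 + -0.4893i, |z|^2 = 0.9321
Iter 11: z = -0.4717 + 0.4965i, |z|^2 = 0.4691
Iter 12: z = -0.9490 + -0.7865i, |z|^2 = 1.5191
Iter 13: z = -0.6429 + 1.1747i, |z|^2 = 1.7933
Iter 14: z = -1.8915 + -1.8285i, |z|^2 = 6.9214
Escaped at iteration 14

Answer: 14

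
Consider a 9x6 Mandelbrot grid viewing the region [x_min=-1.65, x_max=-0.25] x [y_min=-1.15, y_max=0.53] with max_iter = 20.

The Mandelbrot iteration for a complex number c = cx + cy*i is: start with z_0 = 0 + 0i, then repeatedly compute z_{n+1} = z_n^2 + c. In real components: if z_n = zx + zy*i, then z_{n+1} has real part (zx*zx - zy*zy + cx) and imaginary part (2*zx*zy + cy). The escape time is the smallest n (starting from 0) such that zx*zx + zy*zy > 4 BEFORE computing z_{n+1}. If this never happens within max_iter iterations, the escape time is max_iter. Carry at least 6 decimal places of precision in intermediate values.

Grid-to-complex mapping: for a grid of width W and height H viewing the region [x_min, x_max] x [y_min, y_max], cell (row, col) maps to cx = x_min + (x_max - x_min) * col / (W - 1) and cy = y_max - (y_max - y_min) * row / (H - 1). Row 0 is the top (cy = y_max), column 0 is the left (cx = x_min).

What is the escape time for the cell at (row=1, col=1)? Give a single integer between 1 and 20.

Answer: 5

Derivation:
z_0 = 0 + 0i, c = -1.4750 + 0.1940i
Iter 1: z = -1.4750 + 0.1940i, |z|^2 = 2.2133
Iter 2: z = 0.6630 + -0.3783i, |z|^2 = 0.5827
Iter 3: z = -1.1786 + -0.3076i, |z|^2 = 1.4836
Iter 4: z = -0.1806 + 0.9191i, |z|^2 = 0.8774
Iter 5: z = -2.2871 + -0.1380i, |z|^2 = 5.2499
Escaped at iteration 5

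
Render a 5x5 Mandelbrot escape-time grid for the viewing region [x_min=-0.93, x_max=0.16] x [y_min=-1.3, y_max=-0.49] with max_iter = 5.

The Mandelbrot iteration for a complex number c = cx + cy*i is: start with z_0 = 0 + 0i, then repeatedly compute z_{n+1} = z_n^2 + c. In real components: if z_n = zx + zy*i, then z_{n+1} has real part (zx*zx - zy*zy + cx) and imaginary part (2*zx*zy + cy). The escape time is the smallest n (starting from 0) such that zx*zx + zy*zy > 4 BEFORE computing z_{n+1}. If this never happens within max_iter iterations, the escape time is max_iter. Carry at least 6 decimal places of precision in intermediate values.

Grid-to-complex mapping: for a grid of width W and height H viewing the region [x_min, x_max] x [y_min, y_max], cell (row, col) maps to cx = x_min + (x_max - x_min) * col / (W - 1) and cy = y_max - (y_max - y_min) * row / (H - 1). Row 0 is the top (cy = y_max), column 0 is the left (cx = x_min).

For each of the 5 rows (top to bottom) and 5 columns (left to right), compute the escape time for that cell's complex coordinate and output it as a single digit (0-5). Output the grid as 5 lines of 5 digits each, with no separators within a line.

(row=0, col=0): c = -0.9300 + -0.4900i → escape time 5
(row=0, col=1): c = -0.6575 + -0.4900i → escape time 5
(row=0, col=2): c = -0.3850 + -0.4900i → escape time 5
(row=0, col=3): c = -0.1125 + -0.4900i → escape time 5
(row=0, col=4): c = 0.1600 + -0.4900i → escape time 5
(row=1, col=0): c = -0.9300 + -0.6925i → escape time 4
(row=1, col=1): c = -0.6575 + -0.6925i → escape time 5
(row=1, col=2): c = -0.3850 + -0.6925i → escape time 5
(row=1, col=3): c = -0.1125 + -0.6925i → escape time 5
(row=1, col=4): c = 0.1600 + -0.6925i → escape time 5
(row=2, col=0): c = -0.9300 + -0.8950i → escape time 3
(row=2, col=1): c = -0.6575 + -0.8950i → escape time 4
(row=2, col=2): c = -0.3850 + -0.8950i → escape time 5
(row=2, col=3): c = -0.1125 + -0.8950i → escape time 5
(row=2, col=4): c = 0.1600 + -0.8950i → escape time 5
(row=3, col=0): c = -0.9300 + -1.0975i → escape time 3
(row=3, col=1): c = -0.6575 + -1.0975i → escape time 3
(row=3, col=2): c = -0.3850 + -1.0975i → escape time 4
(row=3, col=3): c = -0.1125 + -1.0975i → escape time 5
(row=3, col=4): c = 0.1600 + -1.0975i → escape time 3
(row=4, col=0): c = -0.9300 + -1.3000i → escape time 2
(row=4, col=1): c = -0.6575 + -1.3000i → escape time 3
(row=4, col=2): c = -0.3850 + -1.3000i → escape time 3
(row=4, col=3): c = -0.1125 + -1.3000i → escape time 2
(row=4, col=4): c = 0.1600 + -1.3000i → escape time 2

Answer: 55555
45555
34555
33453
23322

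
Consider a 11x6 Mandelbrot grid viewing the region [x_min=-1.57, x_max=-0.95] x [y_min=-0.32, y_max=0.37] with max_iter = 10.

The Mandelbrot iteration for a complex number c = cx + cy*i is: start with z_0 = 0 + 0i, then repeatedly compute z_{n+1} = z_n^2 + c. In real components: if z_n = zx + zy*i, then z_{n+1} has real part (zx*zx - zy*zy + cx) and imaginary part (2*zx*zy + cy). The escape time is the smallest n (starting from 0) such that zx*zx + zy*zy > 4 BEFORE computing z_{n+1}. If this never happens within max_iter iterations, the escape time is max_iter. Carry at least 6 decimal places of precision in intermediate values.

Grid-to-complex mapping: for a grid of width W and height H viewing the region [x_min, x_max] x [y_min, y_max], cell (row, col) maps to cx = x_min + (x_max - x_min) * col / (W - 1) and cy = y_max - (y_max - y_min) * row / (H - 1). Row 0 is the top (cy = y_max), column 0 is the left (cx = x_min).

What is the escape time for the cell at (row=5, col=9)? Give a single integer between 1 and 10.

Answer: 10

Derivation:
z_0 = 0 + 0i, c = -1.0120 + -0.3200i
Iter 1: z = -1.0120 + -0.3200i, |z|^2 = 1.1265
Iter 2: z = -0.0903 + 0.3277i, |z|^2 = 0.1155
Iter 3: z = -1.1112 + -0.3792i, |z|^2 = 1.3786
Iter 4: z = 0.0791 + 0.5226i, |z|^2 = 0.2794
Iter 5: z = -1.2789 + -0.2373i, |z|^2 = 1.6919
Iter 6: z = 0.5673 + 0.2871i, |z|^2 = 0.4042
Iter 7: z = -0.7726 + 0.0057i, |z|^2 = 0.5970
Iter 8: z = -0.4151 + -0.3288i, |z|^2 = 0.2804
Iter 9: z = -0.9478 + -0.0470i, |z|^2 = 0.9006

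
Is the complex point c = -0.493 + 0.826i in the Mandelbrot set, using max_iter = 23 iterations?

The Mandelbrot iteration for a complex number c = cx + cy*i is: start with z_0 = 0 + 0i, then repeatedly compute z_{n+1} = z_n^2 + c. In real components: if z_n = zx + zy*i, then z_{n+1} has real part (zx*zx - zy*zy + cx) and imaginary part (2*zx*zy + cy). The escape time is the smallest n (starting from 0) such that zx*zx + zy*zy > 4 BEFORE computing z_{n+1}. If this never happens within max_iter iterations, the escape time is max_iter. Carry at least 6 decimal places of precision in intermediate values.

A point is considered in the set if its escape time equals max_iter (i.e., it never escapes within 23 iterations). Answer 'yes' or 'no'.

Answer: no

Derivation:
z_0 = 0 + 0i, c = -0.4930 + 0.8260i
Iter 1: z = -0.4930 + 0.8260i, |z|^2 = 0.9253
Iter 2: z = -0.9322 + 0.0116i, |z|^2 = 0.8692
Iter 3: z = 0.3759 + 0.8044i, |z|^2 = 0.7884
Iter 4: z = -0.9988 + 1.4308i, |z|^2 = 3.0448
Iter 5: z = -1.5426 + -2.0322i, |z|^2 = 6.5093
Escaped at iteration 5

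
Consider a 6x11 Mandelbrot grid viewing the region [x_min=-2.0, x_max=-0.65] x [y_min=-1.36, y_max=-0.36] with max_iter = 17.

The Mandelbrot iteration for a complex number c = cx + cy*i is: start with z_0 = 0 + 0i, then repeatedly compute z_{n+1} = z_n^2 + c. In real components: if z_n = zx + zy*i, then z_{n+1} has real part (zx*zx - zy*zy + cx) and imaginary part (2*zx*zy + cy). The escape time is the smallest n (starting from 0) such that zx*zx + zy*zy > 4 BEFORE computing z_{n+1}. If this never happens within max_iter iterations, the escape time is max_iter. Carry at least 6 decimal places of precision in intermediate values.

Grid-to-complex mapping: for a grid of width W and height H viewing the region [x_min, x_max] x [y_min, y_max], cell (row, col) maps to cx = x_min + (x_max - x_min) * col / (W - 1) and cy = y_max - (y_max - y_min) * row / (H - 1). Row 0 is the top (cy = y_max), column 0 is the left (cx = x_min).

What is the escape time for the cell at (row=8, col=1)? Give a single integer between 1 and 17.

Answer: 1

Derivation:
z_0 = 0 + 0i, c = -1.7300 + -1.1600i
Iter 1: z = -1.7300 + -1.1600i, |z|^2 = 4.3385
Escaped at iteration 1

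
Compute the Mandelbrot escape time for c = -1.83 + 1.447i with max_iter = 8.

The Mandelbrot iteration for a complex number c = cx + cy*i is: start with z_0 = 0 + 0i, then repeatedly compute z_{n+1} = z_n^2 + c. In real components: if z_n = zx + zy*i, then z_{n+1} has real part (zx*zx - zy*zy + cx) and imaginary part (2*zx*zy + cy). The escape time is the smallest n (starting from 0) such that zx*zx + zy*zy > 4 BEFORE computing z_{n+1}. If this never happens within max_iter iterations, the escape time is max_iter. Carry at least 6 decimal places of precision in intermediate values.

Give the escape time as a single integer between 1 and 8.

z_0 = 0 + 0i, c = -1.8300 + 1.4470i
Iter 1: z = -1.8300 + 1.4470i, |z|^2 = 5.4427
Escaped at iteration 1

Answer: 1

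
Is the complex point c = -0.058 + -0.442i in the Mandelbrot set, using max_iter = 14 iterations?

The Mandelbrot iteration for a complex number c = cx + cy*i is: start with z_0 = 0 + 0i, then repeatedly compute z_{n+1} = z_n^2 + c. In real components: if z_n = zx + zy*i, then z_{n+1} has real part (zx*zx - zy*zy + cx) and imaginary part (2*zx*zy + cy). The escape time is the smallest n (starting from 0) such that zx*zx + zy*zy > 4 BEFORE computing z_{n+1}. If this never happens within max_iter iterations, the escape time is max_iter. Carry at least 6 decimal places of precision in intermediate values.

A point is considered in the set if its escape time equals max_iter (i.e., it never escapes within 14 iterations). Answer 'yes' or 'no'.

z_0 = 0 + 0i, c = -0.0580 + -0.4420i
Iter 1: z = -0.0580 + -0.4420i, |z|^2 = 0.1987
Iter 2: z = -0.2500 + -0.3907i, |z|^2 = 0.2152
Iter 3: z = -0.1482 + -0.2466i, |z|^2 = 0.0828
Iter 4: z = -0.0969 + -0.3689i, |z|^2 = 0.1455
Iter 5: z = -0.1847 + -0.3705i, |z|^2 = 0.1714
Iter 6: z = -0.1612 + -0.3051i, |z|^2 = 0.1191
Iter 7: z = -0.1251 + -0.3436i, |z|^2 = 0.1337
Iter 8: z = -0.1604 + -0.3560i, |z|^2 = 0.1525
Iter 9: z = -0.1590 + -0.3278i, |z|^2 = 0.1327
Iter 10: z = -0.1402 + -0.3378i, |z|^2 = 0.1337
Iter 11: z = -0.1524 + -0.3473i, |z|^2 = 0.1439
Iter 12: z = -0.1554 + -0.3361i, |z|^2 = 0.1371
Iter 13: z = -0.1468 + -0.3375i, |z|^2 = 0.1355
Did not escape in 14 iterations → in set

Answer: yes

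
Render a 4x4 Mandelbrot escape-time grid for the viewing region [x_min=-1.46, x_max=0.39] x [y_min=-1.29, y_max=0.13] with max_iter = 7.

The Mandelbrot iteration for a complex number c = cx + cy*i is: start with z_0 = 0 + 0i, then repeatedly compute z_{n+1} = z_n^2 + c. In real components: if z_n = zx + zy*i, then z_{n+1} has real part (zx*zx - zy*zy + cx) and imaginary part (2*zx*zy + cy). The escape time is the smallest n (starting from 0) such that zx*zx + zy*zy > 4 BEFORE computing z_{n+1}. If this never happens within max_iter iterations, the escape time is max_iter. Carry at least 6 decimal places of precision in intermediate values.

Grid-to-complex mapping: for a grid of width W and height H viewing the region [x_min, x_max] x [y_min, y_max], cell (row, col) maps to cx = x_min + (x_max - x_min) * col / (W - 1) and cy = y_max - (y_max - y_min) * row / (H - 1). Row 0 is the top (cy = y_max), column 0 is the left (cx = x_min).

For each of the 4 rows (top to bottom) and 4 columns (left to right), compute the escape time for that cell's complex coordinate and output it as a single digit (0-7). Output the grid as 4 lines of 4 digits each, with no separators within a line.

(row=0, col=0): c = -1.4600 + 0.1300i → escape time 7
(row=0, col=1): c = -0.8433 + 0.1300i → escape time 7
(row=0, col=2): c = -0.2267 + 0.1300i → escape time 7
(row=0, col=3): c = 0.3900 + 0.1300i → escape time 7
(row=1, col=0): c = -1.4600 + -0.3433i → escape time 5
(row=1, col=1): c = -0.8433 + -0.3433i → escape time 7
(row=1, col=2): c = -0.2267 + -0.3433i → escape time 7
(row=1, col=3): c = 0.3900 + -0.3433i → escape time 7
(row=2, col=0): c = -1.4600 + -0.8167i → escape time 3
(row=2, col=1): c = -0.8433 + -0.8167i → escape time 4
(row=2, col=2): c = -0.2267 + -0.8167i → escape time 7
(row=2, col=3): c = 0.3900 + -0.8167i → escape time 4
(row=3, col=0): c = -1.4600 + -1.2900i → escape time 2
(row=3, col=1): c = -0.8433 + -1.2900i → escape time 2
(row=3, col=2): c = -0.2267 + -1.2900i → escape time 3
(row=3, col=3): c = 0.3900 + -1.2900i → escape time 2

Answer: 7777
5777
3474
2232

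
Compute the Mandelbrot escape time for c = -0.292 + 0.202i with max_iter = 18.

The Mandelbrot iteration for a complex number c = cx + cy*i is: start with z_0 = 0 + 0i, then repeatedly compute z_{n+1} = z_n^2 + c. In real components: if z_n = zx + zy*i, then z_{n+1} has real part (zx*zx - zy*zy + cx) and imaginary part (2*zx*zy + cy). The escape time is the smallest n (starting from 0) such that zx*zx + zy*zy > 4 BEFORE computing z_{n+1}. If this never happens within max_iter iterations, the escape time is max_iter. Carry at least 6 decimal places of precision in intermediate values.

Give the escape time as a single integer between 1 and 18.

Answer: 18

Derivation:
z_0 = 0 + 0i, c = -0.2920 + 0.2020i
Iter 1: z = -0.2920 + 0.2020i, |z|^2 = 0.1261
Iter 2: z = -0.2475 + 0.0840i, |z|^2 = 0.0683
Iter 3: z = -0.2378 + 0.1604i, |z|^2 = 0.0823
Iter 4: z = -0.2612 + 0.1257i, |z|^2 = 0.0840
Iter 5: z = -0.2396 + 0.1363i, |z|^2 = 0.0760
Iter 6: z = -0.2532 + 0.1367i, |z|^2 = 0.0828
Iter 7: z = -0.2466 + 0.1328i, |z|^2 = 0.0784
Iter 8: z = -0.2488 + 0.1365i, |z|^2 = 0.0806
Iter 9: z = -0.2487 + 0.1341i, |z|^2 = 0.0798
Iter 10: z = -0.2481 + 0.1353i, |z|^2 = 0.0799
Iter 11: z = -0.2487 + 0.1349i, |z|^2 = 0.0801
Iter 12: z = -0.2483 + 0.1349i, |z|^2 = 0.0799
Iter 13: z = -0.2485 + 0.1350i, |z|^2 = 0.0800
Iter 14: z = -0.2485 + 0.1349i, |z|^2 = 0.0799
Iter 15: z = -0.2485 + 0.1350i, |z|^2 = 0.0800
Iter 16: z = -0.2485 + 0.1349i, |z|^2 = 0.0799
Iter 17: z = -0.2485 + 0.1349i, |z|^2 = 0.0799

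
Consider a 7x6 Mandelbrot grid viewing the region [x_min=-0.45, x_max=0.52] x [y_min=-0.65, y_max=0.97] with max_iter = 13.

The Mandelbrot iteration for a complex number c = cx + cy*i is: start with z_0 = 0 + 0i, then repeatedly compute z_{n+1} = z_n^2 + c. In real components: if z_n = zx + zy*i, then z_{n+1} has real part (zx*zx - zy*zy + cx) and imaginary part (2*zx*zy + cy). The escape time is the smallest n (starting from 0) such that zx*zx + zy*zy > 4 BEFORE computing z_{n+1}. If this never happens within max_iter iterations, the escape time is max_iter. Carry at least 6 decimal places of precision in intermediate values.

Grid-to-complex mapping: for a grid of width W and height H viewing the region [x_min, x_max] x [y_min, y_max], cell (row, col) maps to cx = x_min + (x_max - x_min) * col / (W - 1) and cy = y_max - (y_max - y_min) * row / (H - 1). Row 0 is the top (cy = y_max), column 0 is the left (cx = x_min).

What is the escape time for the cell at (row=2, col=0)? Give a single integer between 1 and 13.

Answer: 13

Derivation:
z_0 = 0 + 0i, c = -0.4500 + 0.3220i
Iter 1: z = -0.4500 + 0.3220i, |z|^2 = 0.3062
Iter 2: z = -0.3512 + 0.0322i, |z|^2 = 0.1244
Iter 3: z = -0.3277 + 0.2994i, |z|^2 = 0.1970
Iter 4: z = -0.4322 + 0.1258i, |z|^2 = 0.2027
Iter 5: z = -0.2790 + 0.2133i, |z|^2 = 0.1233
Iter 6: z = -0.4176 + 0.2030i, |z|^2 = 0.2156
Iter 7: z = -0.3168 + 0.1524i, |z|^2 = 0.1236
Iter 8: z = -0.3729 + 0.2254i, |z|^2 = 0.1899
Iter 9: z = -0.3618 + 0.1539i, |z|^2 = 0.1546
Iter 10: z = -0.3428 + 0.2107i, |z|^2 = 0.1619
Iter 11: z = -0.3769 + 0.1776i, |z|^2 = 0.1736
Iter 12: z = -0.3395 + 0.1882i, |z|^2 = 0.1507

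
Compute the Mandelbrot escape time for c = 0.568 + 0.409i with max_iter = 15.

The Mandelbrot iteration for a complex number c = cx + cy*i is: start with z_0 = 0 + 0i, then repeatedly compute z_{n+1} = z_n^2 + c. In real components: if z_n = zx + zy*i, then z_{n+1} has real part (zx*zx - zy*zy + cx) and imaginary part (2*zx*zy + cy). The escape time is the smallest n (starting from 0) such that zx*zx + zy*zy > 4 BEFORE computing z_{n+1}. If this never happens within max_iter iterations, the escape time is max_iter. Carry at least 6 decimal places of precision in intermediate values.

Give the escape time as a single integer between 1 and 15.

Answer: 4

Derivation:
z_0 = 0 + 0i, c = 0.5680 + 0.4090i
Iter 1: z = 0.5680 + 0.4090i, |z|^2 = 0.4899
Iter 2: z = 0.7233 + 0.8736i, |z|^2 = 1.2864
Iter 3: z = 0.3280 + 1.6729i, |z|^2 = 2.9060
Iter 4: z = -2.1229 + 1.5064i, |z|^2 = 6.7759
Escaped at iteration 4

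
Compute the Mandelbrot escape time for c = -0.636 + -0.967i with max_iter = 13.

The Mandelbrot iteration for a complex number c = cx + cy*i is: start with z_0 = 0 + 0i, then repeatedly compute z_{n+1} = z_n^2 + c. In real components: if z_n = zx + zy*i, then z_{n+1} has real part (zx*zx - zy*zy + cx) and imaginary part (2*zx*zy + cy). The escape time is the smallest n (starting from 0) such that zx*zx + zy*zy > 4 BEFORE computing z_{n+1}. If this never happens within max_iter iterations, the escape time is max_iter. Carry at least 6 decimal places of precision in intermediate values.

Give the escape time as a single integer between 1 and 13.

Answer: 4

Derivation:
z_0 = 0 + 0i, c = -0.6360 + -0.9670i
Iter 1: z = -0.6360 + -0.9670i, |z|^2 = 1.3396
Iter 2: z = -1.1666 + 0.2630i, |z|^2 = 1.4301
Iter 3: z = 0.6558 + -1.5807i, |z|^2 = 2.9286
Iter 4: z = -2.7045 + -3.0401i, |z|^2 = 16.5567
Escaped at iteration 4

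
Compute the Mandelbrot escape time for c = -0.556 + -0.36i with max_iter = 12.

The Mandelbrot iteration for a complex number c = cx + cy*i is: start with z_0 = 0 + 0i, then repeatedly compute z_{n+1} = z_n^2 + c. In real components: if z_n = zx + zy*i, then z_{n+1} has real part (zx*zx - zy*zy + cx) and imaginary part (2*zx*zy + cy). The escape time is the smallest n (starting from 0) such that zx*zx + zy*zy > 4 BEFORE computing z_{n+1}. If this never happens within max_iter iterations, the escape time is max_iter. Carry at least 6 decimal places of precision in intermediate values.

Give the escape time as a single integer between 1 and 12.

Answer: 12

Derivation:
z_0 = 0 + 0i, c = -0.5560 + -0.3600i
Iter 1: z = -0.5560 + -0.3600i, |z|^2 = 0.4387
Iter 2: z = -0.3765 + 0.0403i, |z|^2 = 0.1434
Iter 3: z = -0.4159 + -0.3904i, |z|^2 = 0.3254
Iter 4: z = -0.5354 + -0.0353i, |z|^2 = 0.2879
Iter 5: z = -0.2706 + -0.3222i, |z|^2 = 0.1770
Iter 6: z = -0.5866 + -0.1856i, |z|^2 = 0.3786
Iter 7: z = -0.2464 + -0.1422i, |z|^2 = 0.0809
Iter 8: z = -0.5155 + -0.2899i, |z|^2 = 0.3498
Iter 9: z = -0.3743 + -0.0611i, |z|^2 = 0.1438
Iter 10: z = -0.4196 + -0.3143i, |z|^2 = 0.2749
Iter 11: z = -0.4787 + -0.0962i, |z|^2 = 0.2384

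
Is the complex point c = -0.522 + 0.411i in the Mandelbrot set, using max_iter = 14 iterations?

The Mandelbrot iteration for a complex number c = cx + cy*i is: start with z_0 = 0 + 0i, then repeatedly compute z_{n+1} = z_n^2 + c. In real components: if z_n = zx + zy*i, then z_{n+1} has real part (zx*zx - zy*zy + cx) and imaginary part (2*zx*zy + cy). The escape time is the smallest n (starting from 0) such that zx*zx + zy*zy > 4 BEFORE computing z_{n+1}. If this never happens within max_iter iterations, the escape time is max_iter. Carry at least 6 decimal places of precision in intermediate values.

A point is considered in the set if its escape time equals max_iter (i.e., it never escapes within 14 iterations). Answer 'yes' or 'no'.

Answer: yes

Derivation:
z_0 = 0 + 0i, c = -0.5220 + 0.4110i
Iter 1: z = -0.5220 + 0.4110i, |z|^2 = 0.4414
Iter 2: z = -0.4184 + -0.0181i, |z|^2 = 0.1754
Iter 3: z = -0.3472 + 0.4261i, |z|^2 = 0.3022
Iter 4: z = -0.5830 + 0.1151i, |z|^2 = 0.3531
Iter 5: z = -0.1953 + 0.2768i, |z|^2 = 0.1148
Iter 6: z = -0.5605 + 0.3029i, |z|^2 = 0.4059
Iter 7: z = -0.2996 + 0.0715i, |z|^2 = 0.0949
Iter 8: z = -0.4374 + 0.3682i, |z|^2 = 0.3268
Iter 9: z = -0.4662 + 0.0890i, |z|^2 = 0.2253
Iter 10: z = -0.3125 + 0.3280i, |z|^2 = 0.2053
Iter 11: z = -0.5319 + 0.2060i, |z|^2 = 0.3254
Iter 12: z = -0.2815 + 0.1919i, |z|^2 = 0.1160
Iter 13: z = -0.4796 + 0.3030i, |z|^2 = 0.3218
Did not escape in 14 iterations → in set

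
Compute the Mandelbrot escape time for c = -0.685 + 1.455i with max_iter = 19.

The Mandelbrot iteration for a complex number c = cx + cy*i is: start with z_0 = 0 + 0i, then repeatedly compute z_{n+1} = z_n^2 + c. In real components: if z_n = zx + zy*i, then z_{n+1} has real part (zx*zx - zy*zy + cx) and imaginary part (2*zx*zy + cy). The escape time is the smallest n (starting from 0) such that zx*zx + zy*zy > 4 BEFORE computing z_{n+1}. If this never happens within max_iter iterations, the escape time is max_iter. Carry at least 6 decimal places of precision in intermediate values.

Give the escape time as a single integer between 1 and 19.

z_0 = 0 + 0i, c = -0.6850 + 1.4550i
Iter 1: z = -0.6850 + 1.4550i, |z|^2 = 2.5863
Iter 2: z = -2.3328 + -0.5384i, |z|^2 = 5.7318
Escaped at iteration 2

Answer: 2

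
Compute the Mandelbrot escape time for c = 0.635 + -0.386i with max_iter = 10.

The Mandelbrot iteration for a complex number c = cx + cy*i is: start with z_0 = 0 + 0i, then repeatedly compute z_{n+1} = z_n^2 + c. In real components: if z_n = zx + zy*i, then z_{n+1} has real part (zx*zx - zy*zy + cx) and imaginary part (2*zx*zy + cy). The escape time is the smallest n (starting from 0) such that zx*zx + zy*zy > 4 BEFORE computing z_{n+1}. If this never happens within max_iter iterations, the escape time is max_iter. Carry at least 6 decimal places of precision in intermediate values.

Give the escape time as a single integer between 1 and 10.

z_0 = 0 + 0i, c = 0.6350 + -0.3860i
Iter 1: z = 0.6350 + -0.3860i, |z|^2 = 0.5522
Iter 2: z = 0.8892 + -0.8762i, |z|^2 = 1.5585
Iter 3: z = 0.6580 + -1.9443i, |z|^2 = 4.2133
Escaped at iteration 3

Answer: 3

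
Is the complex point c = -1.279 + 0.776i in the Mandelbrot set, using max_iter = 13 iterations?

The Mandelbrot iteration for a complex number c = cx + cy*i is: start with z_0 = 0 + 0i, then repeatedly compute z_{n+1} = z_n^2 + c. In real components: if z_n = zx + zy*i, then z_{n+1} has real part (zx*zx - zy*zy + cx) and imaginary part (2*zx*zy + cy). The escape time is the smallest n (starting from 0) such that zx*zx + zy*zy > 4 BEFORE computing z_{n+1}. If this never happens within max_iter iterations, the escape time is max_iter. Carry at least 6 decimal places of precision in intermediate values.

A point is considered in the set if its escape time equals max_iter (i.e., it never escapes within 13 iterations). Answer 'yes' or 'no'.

z_0 = 0 + 0i, c = -1.2790 + 0.7760i
Iter 1: z = -1.2790 + 0.7760i, |z|^2 = 2.2380
Iter 2: z = -0.2453 + -1.2090i, |z|^2 = 1.5219
Iter 3: z = -2.6805 + 1.3692i, |z|^2 = 9.0599
Escaped at iteration 3

Answer: no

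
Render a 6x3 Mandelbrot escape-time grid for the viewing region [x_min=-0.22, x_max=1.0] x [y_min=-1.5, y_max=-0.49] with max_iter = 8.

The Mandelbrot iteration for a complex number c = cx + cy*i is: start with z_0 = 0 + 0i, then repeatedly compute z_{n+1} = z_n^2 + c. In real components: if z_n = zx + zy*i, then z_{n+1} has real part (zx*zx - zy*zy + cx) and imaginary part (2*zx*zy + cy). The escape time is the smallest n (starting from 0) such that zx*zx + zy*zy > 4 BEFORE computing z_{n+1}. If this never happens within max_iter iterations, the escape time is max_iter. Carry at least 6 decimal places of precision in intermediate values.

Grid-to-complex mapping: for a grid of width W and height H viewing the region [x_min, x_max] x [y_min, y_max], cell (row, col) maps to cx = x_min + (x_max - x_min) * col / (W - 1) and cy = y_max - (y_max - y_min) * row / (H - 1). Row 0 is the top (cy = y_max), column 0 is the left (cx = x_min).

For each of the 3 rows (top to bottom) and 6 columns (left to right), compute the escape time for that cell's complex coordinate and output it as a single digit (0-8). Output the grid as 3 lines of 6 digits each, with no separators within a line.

Answer: 888532
764222
222222

Derivation:
(row=0, col=0): c = -0.2200 + -0.4900i → escape time 8
(row=0, col=1): c = 0.0240 + -0.4900i → escape time 8
(row=0, col=2): c = 0.2680 + -0.4900i → escape time 8
(row=0, col=3): c = 0.5120 + -0.4900i → escape time 5
(row=0, col=4): c = 0.7560 + -0.4900i → escape time 3
(row=0, col=5): c = 1.0000 + -0.4900i → escape time 2
(row=1, col=0): c = -0.2200 + -0.9950i → escape time 7
(row=1, col=1): c = 0.0240 + -0.9950i → escape time 6
(row=1, col=2): c = 0.2680 + -0.9950i → escape time 4
(row=1, col=3): c = 0.5120 + -0.9950i → escape time 2
(row=1, col=4): c = 0.7560 + -0.9950i → escape time 2
(row=1, col=5): c = 1.0000 + -0.9950i → escape time 2
(row=2, col=0): c = -0.2200 + -1.5000i → escape time 2
(row=2, col=1): c = 0.0240 + -1.5000i → escape time 2
(row=2, col=2): c = 0.2680 + -1.5000i → escape time 2
(row=2, col=3): c = 0.5120 + -1.5000i → escape time 2
(row=2, col=4): c = 0.7560 + -1.5000i → escape time 2
(row=2, col=5): c = 1.0000 + -1.5000i → escape time 2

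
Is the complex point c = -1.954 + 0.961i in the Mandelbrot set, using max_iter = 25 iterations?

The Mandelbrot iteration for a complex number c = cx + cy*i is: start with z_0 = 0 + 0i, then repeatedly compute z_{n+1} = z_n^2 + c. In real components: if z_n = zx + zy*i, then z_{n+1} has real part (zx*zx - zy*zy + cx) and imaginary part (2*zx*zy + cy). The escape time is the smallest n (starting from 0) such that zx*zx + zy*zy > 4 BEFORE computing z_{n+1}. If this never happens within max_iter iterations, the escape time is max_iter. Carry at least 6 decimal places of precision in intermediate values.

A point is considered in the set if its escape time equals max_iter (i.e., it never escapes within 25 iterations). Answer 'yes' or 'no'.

Answer: no

Derivation:
z_0 = 0 + 0i, c = -1.9540 + 0.9610i
Iter 1: z = -1.9540 + 0.9610i, |z|^2 = 4.7416
Escaped at iteration 1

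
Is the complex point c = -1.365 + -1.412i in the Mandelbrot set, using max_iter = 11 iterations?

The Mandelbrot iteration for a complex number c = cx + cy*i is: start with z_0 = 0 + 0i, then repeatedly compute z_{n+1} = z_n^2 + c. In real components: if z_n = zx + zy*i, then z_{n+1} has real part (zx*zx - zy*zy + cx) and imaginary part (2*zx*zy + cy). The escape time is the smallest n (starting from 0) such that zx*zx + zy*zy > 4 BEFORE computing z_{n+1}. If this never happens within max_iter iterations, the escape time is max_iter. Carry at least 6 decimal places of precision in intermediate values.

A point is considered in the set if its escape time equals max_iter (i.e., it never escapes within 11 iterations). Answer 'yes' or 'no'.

z_0 = 0 + 0i, c = -1.3650 + -1.4120i
Iter 1: z = -1.3650 + -1.4120i, |z|^2 = 3.8570
Iter 2: z = -1.4955 + 2.4428i, |z|^2 = 8.2037
Escaped at iteration 2

Answer: no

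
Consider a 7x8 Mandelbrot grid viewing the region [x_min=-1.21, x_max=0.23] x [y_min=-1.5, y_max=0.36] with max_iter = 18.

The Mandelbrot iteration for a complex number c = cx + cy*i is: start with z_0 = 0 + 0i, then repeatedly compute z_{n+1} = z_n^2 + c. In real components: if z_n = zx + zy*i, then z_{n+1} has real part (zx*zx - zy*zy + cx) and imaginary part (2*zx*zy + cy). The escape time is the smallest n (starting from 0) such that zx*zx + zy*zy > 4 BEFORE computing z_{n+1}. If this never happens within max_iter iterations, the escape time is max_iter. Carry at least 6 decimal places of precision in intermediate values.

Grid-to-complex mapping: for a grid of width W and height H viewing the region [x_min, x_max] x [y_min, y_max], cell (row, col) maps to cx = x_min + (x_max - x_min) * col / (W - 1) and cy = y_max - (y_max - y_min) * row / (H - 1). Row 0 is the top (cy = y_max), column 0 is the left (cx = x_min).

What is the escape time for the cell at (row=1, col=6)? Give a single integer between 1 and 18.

z_0 = 0 + 0i, c = 0.2300 + 0.0943i
Iter 1: z = 0.2300 + 0.0943i, |z|^2 = 0.0618
Iter 2: z = 0.2740 + 0.1377i, |z|^2 = 0.0940
Iter 3: z = 0.2861 + 0.1697i, |z|^2 = 0.1107
Iter 4: z = 0.2831 + 0.1914i, |z|^2 = 0.1168
Iter 5: z = 0.2735 + 0.2027i, |z|^2 = 0.1159
Iter 6: z = 0.2637 + 0.2051i, |z|^2 = 0.1116
Iter 7: z = 0.2575 + 0.2025i, |z|^2 = 0.1073
Iter 8: z = 0.2553 + 0.1986i, |z|^2 = 0.1046
Iter 9: z = 0.2558 + 0.1957i, |z|^2 = 0.1037
Iter 10: z = 0.2571 + 0.1944i, |z|^2 = 0.1039
Iter 11: z = 0.2583 + 0.1942i, |z|^2 = 0.1045
Iter 12: z = 0.2590 + 0.1946i, |z|^2 = 0.1050
Iter 13: z = 0.2592 + 0.1951i, |z|^2 = 0.1053
Iter 14: z = 0.2591 + 0.1954i, |z|^2 = 0.1053
Iter 15: z = 0.2589 + 0.1956i, |z|^2 = 0.1053
Iter 16: z = 0.2588 + 0.1956i, |z|^2 = 0.1052
Iter 17: z = 0.2587 + 0.1955i, |z|^2 = 0.1052

Answer: 18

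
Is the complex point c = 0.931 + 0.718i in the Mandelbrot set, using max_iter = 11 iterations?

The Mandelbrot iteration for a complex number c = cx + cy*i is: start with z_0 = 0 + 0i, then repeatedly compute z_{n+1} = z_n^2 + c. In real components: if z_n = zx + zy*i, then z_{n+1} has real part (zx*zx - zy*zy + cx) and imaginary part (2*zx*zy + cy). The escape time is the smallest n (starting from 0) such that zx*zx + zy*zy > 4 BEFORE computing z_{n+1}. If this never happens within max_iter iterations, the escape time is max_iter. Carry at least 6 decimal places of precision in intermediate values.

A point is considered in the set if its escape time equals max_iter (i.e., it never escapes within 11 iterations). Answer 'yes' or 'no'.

z_0 = 0 + 0i, c = 0.9310 + 0.7180i
Iter 1: z = 0.9310 + 0.7180i, |z|^2 = 1.3823
Iter 2: z = 1.2822 + 2.0549i, |z|^2 = 5.8668
Escaped at iteration 2

Answer: no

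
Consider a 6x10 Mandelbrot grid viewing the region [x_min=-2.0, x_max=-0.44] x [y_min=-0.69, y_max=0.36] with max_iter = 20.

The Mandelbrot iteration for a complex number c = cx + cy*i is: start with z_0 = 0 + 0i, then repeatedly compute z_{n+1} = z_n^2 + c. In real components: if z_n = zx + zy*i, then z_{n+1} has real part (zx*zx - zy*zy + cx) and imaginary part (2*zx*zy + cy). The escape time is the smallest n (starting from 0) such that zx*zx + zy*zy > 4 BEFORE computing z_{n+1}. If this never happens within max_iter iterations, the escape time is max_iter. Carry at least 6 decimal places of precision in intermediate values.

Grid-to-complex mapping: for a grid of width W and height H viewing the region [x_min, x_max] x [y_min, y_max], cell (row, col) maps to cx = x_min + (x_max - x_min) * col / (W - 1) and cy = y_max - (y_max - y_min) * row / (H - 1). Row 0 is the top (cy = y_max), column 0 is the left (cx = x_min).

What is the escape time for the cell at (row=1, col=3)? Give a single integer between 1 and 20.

Answer: 20

Derivation:
z_0 = 0 + 0i, c = -1.0640 + 0.2433i
Iter 1: z = -1.0640 + 0.2433i, |z|^2 = 1.1913
Iter 2: z = 0.0089 + -0.2745i, |z|^2 = 0.0754
Iter 3: z = -1.1393 + 0.2385i, |z|^2 = 1.3548
Iter 4: z = 0.1771 + -0.3000i, |z|^2 = 0.1213
Iter 5: z = -1.1226 + 0.1371i, |z|^2 = 1.2791
Iter 6: z = 0.1775 + -0.0645i, |z|^2 = 0.0357
Iter 7: z = -1.0366 + 0.2204i, |z|^2 = 1.1232
Iter 8: z = -0.0380 + -0.2137i, |z|^2 = 0.0471
Iter 9: z = -1.1082 + 0.2596i, |z|^2 = 1.2955
Iter 10: z = 0.0968 + -0.3320i, |z|^2 = 0.1196
Iter 11: z = -1.1648 + 0.1791i, |z|^2 = 1.3889
Iter 12: z = 0.2608 + -0.1739i, |z|^2 = 0.0982
Iter 13: z = -1.0262 + 0.1527i, |z|^2 = 1.0765
Iter 14: z = -0.0341 + -0.0700i, |z|^2 = 0.0061
Iter 15: z = -1.0677 + 0.2481i, |z|^2 = 1.2016
Iter 16: z = 0.0145 + -0.2865i, |z|^2 = 0.0823
Iter 17: z = -1.1459 + 0.2350i, |z|^2 = 1.3683
Iter 18: z = 0.1938 + -0.2953i, |z|^2 = 0.1248
Iter 19: z = -1.1136 + 0.1289i, |z|^2 = 1.2568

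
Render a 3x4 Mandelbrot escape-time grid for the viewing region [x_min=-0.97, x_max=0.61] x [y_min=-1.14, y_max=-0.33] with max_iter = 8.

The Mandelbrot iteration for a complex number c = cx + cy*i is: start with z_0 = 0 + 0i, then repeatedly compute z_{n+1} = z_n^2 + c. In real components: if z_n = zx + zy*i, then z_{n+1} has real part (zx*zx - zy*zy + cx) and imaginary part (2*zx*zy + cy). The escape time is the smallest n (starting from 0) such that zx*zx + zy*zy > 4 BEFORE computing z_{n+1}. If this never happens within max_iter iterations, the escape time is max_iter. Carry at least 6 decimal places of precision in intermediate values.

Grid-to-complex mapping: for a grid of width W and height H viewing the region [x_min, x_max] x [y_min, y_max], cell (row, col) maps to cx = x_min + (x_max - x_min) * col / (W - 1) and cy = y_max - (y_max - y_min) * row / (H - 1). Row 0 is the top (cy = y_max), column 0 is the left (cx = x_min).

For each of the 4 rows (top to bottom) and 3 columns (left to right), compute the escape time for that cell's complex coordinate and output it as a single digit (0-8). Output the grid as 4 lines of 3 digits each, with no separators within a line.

(row=0, col=0): c = -0.9700 + -0.3300i → escape time 8
(row=0, col=1): c = -0.1800 + -0.3300i → escape time 8
(row=0, col=2): c = 0.6100 + -0.3300i → escape time 4
(row=1, col=0): c = -0.9700 + -0.6000i → escape time 5
(row=1, col=1): c = -0.1800 + -0.6000i → escape time 8
(row=1, col=2): c = 0.6100 + -0.6000i → escape time 3
(row=2, col=0): c = -0.9700 + -0.8700i → escape time 3
(row=2, col=1): c = -0.1800 + -0.8700i → escape time 8
(row=2, col=2): c = 0.6100 + -0.8700i → escape time 3
(row=3, col=0): c = -0.9700 + -1.1400i → escape time 3
(row=3, col=1): c = -0.1800 + -1.1400i → escape time 5
(row=3, col=2): c = 0.6100 + -1.1400i → escape time 2

Answer: 884
583
383
352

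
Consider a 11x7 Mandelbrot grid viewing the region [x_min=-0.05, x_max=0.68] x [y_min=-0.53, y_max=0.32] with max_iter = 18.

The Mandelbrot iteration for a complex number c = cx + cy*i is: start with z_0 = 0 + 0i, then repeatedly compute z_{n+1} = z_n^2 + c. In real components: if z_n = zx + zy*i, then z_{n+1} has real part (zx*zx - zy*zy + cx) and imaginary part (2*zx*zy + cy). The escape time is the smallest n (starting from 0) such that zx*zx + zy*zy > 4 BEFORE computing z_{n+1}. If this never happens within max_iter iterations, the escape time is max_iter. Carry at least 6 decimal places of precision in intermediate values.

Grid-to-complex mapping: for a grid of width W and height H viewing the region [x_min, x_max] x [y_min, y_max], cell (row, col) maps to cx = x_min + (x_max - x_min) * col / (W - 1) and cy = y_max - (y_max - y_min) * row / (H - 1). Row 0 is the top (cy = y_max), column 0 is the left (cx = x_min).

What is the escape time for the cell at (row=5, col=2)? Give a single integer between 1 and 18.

z_0 = 0 + 0i, c = 0.0960 + -0.3883i
Iter 1: z = 0.0960 + -0.3883i, |z|^2 = 0.1600
Iter 2: z = -0.0456 + -0.4629i, |z|^2 = 0.2163
Iter 3: z = -0.1162 + -0.3461i, |z|^2 = 0.1333
Iter 4: z = -0.0103 + -0.3079i, |z|^2 = 0.0949
Iter 5: z = 0.0013 + -0.3820i, |z|^2 = 0.1459
Iter 6: z = -0.0499 + -0.3893i, |z|^2 = 0.1541
Iter 7: z = -0.0531 + -0.3495i, |z|^2 = 0.1249
Iter 8: z = -0.0233 + -0.3512i, |z|^2 = 0.1239
Iter 9: z = -0.0268 + -0.3720i, |z|^2 = 0.1391
Iter 10: z = -0.0416 + -0.3684i, |z|^2 = 0.1374
Iter 11: z = -0.0380 + -0.3577i, |z|^2 = 0.1294
Iter 12: z = -0.0305 + -0.3612i, |z|^2 = 0.1314
Iter 13: z = -0.0335 + -0.3663i, |z|^2 = 0.1353
Iter 14: z = -0.0371 + -0.3638i, |z|^2 = 0.1337
Iter 15: z = -0.0350 + -0.3614i, |z|^2 = 0.1318
Iter 16: z = -0.0334 + -0.3631i, |z|^2 = 0.1329
Iter 17: z = -0.0347 + -0.3641i, |z|^2 = 0.1338

Answer: 18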